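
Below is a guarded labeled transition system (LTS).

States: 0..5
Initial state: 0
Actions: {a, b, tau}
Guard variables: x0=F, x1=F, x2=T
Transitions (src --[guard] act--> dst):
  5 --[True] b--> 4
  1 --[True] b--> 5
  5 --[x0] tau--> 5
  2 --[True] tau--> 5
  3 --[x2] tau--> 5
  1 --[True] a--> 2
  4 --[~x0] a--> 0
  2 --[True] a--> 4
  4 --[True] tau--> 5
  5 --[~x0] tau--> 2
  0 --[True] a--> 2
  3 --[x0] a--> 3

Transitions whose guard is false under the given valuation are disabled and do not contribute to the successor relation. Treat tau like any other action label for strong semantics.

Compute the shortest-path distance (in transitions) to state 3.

Answer: UNREACHABLE

Working:
Breadth-first toward 3:
  Layer 0: {0}
  Layer 1: {2}
  Layer 2: {4,5}
3 never appears.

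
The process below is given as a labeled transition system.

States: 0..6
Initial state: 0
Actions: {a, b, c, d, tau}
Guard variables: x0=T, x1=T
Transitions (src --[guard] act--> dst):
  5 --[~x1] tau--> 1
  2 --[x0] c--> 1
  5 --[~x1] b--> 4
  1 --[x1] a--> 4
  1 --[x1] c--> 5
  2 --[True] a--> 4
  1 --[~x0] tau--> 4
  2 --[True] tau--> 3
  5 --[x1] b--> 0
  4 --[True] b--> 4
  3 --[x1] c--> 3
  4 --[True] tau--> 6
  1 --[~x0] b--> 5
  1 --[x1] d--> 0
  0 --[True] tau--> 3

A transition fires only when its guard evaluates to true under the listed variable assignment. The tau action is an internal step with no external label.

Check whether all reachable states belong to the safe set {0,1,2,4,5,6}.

Answer: INVARIANT VIOLATED at state 3

Working:
Allowed set {0,1,2,4,5,6}
Reachable = {0,3}
  0: safe
  3: VIOLATES
reach 3 via tau — violates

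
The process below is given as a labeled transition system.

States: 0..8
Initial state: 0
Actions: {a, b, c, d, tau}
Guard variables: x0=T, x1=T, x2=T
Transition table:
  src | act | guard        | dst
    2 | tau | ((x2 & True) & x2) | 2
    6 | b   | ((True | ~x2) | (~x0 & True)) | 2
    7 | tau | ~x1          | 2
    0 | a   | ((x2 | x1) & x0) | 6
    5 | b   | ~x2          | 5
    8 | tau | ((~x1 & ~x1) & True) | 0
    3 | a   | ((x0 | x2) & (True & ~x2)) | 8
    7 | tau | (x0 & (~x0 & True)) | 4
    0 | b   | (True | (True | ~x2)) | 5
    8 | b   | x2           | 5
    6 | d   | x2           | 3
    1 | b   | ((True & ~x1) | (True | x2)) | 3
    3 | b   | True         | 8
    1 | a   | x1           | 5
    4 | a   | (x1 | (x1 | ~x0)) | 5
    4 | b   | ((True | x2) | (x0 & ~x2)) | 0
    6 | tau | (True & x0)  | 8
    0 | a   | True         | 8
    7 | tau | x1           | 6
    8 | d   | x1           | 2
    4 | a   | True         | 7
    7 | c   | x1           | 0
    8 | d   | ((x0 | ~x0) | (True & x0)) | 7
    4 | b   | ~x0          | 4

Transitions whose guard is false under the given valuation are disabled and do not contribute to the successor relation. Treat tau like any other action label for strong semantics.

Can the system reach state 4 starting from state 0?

After dropping false guards: 18 live edges.
depth 0: {0}
depth 1: {5,6,8}  now seen {0,5,6,8}
depth 2: {2,3,7}  now seen {0,2,3,5,6,7,8}
R = {0,2,3,5,6,7,8}

Answer: UNREACHABLE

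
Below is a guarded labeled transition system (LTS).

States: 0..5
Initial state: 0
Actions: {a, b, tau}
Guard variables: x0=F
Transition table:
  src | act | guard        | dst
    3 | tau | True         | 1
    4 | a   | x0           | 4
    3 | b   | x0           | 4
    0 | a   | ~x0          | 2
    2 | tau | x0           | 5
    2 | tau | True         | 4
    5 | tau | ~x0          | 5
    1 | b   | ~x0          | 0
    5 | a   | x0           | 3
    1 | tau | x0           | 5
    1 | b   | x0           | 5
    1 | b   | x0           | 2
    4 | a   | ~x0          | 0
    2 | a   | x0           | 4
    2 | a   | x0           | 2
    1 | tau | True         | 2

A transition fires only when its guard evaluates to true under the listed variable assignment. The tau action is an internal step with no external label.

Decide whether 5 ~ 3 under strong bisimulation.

Answer: NOT BISIMILAR

Analysis:
Refine partition for ~:
  π0 = {{0,1,2,3,4,5}}
  π1 = {{0,4},{1},{2,3,5}}
  π2 = {{0},{1},{2},{3},{4},{5}}
Fixed point at round 3; 6 class(es).
[5]={5}  [3]={3}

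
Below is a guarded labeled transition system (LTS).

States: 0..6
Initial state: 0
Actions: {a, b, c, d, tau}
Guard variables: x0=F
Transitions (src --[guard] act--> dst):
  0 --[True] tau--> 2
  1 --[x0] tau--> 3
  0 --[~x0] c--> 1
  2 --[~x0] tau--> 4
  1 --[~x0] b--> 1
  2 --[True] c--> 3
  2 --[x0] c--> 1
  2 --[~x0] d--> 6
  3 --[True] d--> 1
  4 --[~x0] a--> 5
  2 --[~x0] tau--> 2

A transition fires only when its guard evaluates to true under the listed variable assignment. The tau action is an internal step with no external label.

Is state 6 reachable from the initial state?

Guard filter leaves 9 enabled edge(s).
L0 = {0}
L1 = {1,2}  cumulative {0,1,2}
L2 = {3,4,6}  cumulative {0,1,2,3,4,6}
L3 = {5}  cumulative {0,1,2,3,4,5,6}
Reachable = {0,1,2,3,4,5,6}
witness 6: tau·d

Answer: REACHABLE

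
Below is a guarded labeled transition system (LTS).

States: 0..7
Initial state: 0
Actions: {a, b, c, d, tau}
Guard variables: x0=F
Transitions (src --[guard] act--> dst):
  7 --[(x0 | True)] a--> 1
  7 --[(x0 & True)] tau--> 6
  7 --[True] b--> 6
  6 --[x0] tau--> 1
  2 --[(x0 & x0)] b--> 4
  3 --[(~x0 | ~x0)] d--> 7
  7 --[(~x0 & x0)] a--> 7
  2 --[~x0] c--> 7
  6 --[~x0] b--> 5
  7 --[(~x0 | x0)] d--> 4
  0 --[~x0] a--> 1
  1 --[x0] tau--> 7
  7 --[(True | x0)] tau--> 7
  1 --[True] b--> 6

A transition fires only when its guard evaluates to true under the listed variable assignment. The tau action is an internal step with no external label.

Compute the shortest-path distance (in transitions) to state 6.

Layered search for 6:
  Layer 0: {0}
  Layer 1: {1}
  Layer 2: {6}
6 enters at depth 2; path a·b

Answer: 2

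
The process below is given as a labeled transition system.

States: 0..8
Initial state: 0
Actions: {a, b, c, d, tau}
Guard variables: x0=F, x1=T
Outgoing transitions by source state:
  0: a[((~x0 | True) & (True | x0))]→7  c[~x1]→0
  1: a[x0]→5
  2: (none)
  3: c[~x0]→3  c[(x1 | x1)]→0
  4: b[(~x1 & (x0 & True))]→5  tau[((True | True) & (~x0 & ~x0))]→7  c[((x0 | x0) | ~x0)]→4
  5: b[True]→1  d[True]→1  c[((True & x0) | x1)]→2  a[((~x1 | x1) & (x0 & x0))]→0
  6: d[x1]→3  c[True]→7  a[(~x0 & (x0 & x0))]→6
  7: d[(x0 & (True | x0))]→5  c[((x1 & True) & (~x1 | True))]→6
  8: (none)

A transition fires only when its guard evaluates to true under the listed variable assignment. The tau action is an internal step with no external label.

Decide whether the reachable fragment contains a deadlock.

R = {0,3,6,7}
  0: a→7  [deg 1]
  3: c→0  c→3  [deg 2]
  6: c→7  d→3  [deg 2]
  7: c→6  [deg 1]

Answer: DEADLOCK-FREE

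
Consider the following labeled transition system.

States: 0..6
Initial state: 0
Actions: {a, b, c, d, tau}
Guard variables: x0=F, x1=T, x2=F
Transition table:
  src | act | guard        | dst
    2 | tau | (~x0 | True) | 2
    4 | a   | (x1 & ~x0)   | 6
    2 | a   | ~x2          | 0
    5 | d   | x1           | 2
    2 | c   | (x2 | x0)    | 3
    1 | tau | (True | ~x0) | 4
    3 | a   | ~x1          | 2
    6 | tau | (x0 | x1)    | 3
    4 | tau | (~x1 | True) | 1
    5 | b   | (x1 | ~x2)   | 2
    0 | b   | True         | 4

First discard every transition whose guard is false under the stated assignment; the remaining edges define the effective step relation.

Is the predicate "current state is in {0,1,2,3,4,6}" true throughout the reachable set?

Answer: INVARIANT HOLDS

Analysis:
Inv-set: {0,1,2,3,4,6}
Reachable = {0,1,3,4,6}
  0: ✓
  1: ✓
  3: ✓
  4: ✓
  6: ✓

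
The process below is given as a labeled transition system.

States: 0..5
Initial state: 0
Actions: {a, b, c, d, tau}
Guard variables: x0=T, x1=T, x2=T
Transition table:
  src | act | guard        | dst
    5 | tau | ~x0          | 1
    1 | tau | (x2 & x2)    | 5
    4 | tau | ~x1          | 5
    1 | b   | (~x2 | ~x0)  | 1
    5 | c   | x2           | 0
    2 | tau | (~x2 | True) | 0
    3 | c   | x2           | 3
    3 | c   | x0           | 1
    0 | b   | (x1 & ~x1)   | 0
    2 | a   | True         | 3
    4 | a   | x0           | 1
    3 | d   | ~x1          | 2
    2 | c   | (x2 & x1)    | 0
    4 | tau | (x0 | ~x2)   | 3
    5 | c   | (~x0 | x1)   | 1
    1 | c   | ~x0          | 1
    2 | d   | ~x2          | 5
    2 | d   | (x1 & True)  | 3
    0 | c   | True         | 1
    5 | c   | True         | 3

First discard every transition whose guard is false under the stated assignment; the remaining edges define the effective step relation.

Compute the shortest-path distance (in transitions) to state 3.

BFS to 3:
  L0 = {0}
  L1 = {1}
  L2 = {5}
  L3 = {3}
depth(3)=3, e.g. c·tau·c

Answer: 3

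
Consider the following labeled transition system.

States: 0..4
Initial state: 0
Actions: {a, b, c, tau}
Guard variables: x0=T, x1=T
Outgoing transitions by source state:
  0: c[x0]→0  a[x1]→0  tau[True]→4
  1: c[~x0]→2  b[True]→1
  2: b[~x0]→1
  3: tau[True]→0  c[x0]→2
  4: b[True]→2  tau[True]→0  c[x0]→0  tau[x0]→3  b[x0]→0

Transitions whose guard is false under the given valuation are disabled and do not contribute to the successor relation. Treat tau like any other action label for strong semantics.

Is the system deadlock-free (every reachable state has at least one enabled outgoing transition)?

Answer: DEADLOCK at state 2

Working:
Reachable = {0,2,3,4}
  0: a→0  c→0  tau→4  [deg 3]
  2: ∅  [no exit]
  3: c→2  tau→0  [deg 2]
  4: b→0  b→2  c→0  tau→0  tau→3  [deg 5]
witness 2: tau·b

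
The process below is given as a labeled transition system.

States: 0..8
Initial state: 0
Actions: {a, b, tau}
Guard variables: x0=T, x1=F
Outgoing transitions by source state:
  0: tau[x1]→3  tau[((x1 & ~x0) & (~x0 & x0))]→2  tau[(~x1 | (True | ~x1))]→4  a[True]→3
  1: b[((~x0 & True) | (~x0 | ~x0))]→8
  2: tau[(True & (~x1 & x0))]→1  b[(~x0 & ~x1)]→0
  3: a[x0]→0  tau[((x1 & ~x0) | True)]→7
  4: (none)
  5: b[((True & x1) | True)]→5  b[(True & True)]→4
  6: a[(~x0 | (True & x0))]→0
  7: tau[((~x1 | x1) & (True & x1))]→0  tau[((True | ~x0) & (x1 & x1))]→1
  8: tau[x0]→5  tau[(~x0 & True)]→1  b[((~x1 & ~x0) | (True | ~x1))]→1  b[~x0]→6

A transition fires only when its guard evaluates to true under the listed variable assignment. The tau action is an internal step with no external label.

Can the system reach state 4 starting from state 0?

Answer: REACHABLE

Analysis:
Guard filter leaves 10 enabled edge(s).
depth 0: {0}
depth 1: {3,4}  cumulative {0,3,4}
depth 2: {7}  cumulative {0,3,4,7}
R = {0,3,4,7}
trace reaching 4: tau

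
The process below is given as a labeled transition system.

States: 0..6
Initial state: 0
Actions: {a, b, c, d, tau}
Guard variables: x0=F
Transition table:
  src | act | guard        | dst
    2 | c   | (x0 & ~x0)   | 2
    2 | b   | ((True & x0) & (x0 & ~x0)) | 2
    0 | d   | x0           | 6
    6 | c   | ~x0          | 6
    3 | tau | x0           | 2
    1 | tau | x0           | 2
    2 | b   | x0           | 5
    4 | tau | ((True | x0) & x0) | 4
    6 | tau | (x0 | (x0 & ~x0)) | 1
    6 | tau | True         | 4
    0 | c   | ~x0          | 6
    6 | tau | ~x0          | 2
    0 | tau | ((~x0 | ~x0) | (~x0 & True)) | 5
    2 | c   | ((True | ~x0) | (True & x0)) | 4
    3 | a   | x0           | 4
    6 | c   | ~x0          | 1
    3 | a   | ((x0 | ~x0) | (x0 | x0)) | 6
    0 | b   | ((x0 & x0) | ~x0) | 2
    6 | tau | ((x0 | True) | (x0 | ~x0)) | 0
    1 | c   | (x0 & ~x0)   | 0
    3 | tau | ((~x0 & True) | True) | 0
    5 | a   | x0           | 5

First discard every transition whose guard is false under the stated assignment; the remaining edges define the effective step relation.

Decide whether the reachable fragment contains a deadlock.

Answer: DEADLOCK at state 1

Trace:
Reach set: {0,1,2,4,5,6}
  0: b→2  c→6  tau→5  [deg 3]
  1: ∅  [deadlock]
  2: c→4  [deg 1]
  4: ∅  [deadlock]
  5: ∅  [deadlock]
  6: c→1  c→6  tau→0  tau→2  tau→4  [deg 5]
Path to 1: c·c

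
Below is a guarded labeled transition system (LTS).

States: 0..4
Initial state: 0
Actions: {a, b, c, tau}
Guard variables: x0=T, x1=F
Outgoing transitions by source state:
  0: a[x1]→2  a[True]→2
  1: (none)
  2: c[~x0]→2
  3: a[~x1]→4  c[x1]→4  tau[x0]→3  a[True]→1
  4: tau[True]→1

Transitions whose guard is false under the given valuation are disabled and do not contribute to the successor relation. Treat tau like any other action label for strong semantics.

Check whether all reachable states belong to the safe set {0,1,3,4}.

Safe = {0,1,3,4}
Reach set: {0,2}
  0: ok
  2: outside
counterexample path to 2: a

Answer: INVARIANT VIOLATED at state 2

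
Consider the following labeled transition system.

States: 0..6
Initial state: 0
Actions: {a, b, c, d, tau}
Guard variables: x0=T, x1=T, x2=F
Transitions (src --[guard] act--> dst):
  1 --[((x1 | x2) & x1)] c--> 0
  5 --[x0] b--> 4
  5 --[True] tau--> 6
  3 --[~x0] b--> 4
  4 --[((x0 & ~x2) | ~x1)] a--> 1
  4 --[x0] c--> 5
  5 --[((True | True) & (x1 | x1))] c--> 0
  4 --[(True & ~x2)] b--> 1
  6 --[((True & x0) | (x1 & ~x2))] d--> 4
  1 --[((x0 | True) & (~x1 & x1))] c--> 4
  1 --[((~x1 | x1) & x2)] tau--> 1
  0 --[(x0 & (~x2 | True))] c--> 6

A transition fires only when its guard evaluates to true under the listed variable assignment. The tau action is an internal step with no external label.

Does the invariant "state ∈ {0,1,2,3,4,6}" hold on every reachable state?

Answer: INVARIANT VIOLATED at state 5

Trace:
Inv-set: {0,1,2,3,4,6}
Reachable = {0,1,4,5,6}
  0: ✓
  1: ✓
  4: ✓
  5: ✗ unsafe
  6: ✓
witness against invariant: c·d·c → 5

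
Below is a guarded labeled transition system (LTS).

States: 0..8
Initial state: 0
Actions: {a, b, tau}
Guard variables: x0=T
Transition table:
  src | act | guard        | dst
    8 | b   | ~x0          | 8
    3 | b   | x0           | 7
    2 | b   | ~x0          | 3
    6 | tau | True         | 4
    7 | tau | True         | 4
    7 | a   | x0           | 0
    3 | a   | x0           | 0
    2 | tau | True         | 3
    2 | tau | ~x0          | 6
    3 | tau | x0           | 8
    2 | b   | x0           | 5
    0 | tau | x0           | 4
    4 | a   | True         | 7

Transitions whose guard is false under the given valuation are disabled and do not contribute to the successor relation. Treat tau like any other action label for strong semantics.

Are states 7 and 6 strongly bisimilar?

Answer: NOT BISIMILAR

Trace:
Bisimulation quotient by refinement:
  π0 = {{0,1,2,3,4,5,6,7,8}}
  π1 = {{0,6},{1,5,8},{2},{3},{4},{7}}
6 equivalence class(es) (converged in 2)
class of 7: {7}; class of 6: {0,6}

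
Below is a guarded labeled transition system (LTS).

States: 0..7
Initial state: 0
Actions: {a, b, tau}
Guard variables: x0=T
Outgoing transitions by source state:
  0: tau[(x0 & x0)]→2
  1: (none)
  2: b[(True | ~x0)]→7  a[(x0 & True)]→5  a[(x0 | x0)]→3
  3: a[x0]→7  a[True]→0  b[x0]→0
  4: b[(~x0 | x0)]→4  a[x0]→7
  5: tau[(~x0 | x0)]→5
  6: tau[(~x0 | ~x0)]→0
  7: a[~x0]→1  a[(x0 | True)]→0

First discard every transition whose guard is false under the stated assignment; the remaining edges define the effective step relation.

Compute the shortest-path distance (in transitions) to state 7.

Answer: 2

Working:
BFS to 7:
  L0 = {0}
  L1 = {2}
  L2 = {3,5,7}
7 enters at depth 2; path tau·b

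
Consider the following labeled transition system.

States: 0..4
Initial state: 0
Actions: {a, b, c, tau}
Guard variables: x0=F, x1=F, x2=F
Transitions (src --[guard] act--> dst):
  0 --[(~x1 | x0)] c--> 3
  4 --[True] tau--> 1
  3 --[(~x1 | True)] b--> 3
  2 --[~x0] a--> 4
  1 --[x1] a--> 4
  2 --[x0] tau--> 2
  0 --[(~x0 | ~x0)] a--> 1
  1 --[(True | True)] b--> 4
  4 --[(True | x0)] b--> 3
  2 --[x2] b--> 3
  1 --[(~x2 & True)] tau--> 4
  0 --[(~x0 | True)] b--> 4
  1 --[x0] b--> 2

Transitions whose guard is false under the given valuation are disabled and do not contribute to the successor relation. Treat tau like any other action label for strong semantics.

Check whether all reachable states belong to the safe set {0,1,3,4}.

Inv-set: {0,1,3,4}
Reachable = {0,1,3,4}
  0: safe
  1: safe
  3: safe
  4: safe

Answer: INVARIANT HOLDS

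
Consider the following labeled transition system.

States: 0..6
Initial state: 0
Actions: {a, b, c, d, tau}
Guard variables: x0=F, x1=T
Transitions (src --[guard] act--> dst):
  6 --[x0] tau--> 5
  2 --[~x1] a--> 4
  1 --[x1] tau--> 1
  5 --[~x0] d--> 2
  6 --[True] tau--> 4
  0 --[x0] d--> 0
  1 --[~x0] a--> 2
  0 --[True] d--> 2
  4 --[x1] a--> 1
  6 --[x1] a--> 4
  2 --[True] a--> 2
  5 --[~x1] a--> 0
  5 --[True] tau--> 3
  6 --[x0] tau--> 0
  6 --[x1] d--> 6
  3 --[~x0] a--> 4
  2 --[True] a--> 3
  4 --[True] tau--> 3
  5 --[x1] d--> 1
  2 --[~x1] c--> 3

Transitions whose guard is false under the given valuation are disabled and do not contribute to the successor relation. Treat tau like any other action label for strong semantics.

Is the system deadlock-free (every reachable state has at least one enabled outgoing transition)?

Answer: DEADLOCK-FREE

Trace:
Reachable = {0,1,2,3,4}
  0: d→2  [deg 1]
  1: a→2  tau→1  [deg 2]
  2: a→2  a→3  [deg 2]
  3: a→4  [deg 1]
  4: a→1  tau→3  [deg 2]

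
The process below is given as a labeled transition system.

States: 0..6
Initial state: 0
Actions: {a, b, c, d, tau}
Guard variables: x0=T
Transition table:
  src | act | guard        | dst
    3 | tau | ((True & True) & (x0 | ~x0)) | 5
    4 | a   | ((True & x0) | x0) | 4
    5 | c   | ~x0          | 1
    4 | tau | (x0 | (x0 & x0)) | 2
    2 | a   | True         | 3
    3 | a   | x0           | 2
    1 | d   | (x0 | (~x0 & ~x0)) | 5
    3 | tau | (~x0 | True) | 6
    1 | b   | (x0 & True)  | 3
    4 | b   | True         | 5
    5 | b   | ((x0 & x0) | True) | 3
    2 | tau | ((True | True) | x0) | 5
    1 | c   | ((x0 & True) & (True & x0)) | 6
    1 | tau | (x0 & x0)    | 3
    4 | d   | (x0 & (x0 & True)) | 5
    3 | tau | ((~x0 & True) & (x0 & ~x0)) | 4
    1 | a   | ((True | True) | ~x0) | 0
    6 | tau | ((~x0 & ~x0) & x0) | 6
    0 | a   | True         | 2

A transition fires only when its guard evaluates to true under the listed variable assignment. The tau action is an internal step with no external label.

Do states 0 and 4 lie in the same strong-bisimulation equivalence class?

Refine partition for ~:
  round 0: {{0,1,2,3,4,5,6}}
  round 1: {{0},{1},{2,3},{4},{5},{6}}
  round 2: {{0},{1},{2},{3},{4},{5},{6}}
stable after 3 split(s): 7 block(s)
0∈{0}, 4∈{4}

Answer: NOT BISIMILAR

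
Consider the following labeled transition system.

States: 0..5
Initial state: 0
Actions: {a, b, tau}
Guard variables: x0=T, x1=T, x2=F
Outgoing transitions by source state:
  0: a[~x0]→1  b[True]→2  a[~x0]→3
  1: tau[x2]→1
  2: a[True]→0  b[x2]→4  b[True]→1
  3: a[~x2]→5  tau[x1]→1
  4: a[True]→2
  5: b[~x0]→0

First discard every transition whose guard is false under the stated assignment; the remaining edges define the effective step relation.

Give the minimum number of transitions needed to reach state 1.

Breadth-first toward 1:
  L0 = {0}
  L1 = {2}
  L2 = {1}
first hit 1 at d=2 via b·b

Answer: 2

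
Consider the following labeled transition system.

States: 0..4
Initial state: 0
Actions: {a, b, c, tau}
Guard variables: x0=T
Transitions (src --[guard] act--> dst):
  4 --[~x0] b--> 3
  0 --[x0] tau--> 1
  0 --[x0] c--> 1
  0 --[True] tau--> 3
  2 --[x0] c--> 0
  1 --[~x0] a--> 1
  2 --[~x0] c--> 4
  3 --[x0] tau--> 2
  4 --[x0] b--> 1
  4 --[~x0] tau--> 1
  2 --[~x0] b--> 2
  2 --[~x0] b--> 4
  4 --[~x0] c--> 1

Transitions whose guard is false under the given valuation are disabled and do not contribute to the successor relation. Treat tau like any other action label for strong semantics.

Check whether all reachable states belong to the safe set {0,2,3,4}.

Answer: INVARIANT VIOLATED at state 1

Working:
Safe = {0,2,3,4}
R = {0,1,2,3}
  0: safe
  1: ✗ unsafe
  2: safe
  3: safe
reach 1 via tau — violates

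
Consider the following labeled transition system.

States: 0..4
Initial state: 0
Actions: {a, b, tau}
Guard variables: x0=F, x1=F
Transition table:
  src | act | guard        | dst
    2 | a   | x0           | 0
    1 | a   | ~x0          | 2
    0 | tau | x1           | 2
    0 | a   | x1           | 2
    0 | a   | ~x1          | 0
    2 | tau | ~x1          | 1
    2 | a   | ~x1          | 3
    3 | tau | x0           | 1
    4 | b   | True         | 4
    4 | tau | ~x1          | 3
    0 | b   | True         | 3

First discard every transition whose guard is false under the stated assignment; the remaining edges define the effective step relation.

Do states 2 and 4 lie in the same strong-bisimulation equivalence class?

Answer: NOT BISIMILAR

Working:
Compute ~ classes (split until stable):
  π0 = {{0,1,2,3,4}}
  π1 = {{0},{1},{2},{3},{4}}
Fixed point at round 2; 5 class(es).
class of 2: {2}; class of 4: {4}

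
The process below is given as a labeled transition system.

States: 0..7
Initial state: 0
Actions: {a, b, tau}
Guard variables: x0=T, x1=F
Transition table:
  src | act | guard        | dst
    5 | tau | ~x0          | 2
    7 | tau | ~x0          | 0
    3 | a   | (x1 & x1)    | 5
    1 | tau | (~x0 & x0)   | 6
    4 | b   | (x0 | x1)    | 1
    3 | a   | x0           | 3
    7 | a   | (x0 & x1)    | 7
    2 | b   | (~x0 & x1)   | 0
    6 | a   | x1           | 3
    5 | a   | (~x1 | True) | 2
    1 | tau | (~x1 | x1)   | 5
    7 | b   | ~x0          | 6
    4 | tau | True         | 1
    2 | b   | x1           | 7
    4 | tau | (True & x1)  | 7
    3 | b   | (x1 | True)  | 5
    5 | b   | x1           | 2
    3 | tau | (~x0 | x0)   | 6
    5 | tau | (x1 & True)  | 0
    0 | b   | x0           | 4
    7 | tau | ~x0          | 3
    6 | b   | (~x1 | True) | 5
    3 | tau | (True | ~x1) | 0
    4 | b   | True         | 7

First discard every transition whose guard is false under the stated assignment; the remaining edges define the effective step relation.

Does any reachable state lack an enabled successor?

Answer: DEADLOCK at state 2

Trace:
R = {0,1,2,4,5,7}
  0: b→4  [1 exit(s)]
  1: tau→5  [1 exit(s)]
  2: ∅  [deadlock]
  4: b→1  b→7  tau→1  [3 exit(s)]
  5: a→2  [1 exit(s)]
  7: ∅  [deadlock]
trace reaching 2: b·b·tau·a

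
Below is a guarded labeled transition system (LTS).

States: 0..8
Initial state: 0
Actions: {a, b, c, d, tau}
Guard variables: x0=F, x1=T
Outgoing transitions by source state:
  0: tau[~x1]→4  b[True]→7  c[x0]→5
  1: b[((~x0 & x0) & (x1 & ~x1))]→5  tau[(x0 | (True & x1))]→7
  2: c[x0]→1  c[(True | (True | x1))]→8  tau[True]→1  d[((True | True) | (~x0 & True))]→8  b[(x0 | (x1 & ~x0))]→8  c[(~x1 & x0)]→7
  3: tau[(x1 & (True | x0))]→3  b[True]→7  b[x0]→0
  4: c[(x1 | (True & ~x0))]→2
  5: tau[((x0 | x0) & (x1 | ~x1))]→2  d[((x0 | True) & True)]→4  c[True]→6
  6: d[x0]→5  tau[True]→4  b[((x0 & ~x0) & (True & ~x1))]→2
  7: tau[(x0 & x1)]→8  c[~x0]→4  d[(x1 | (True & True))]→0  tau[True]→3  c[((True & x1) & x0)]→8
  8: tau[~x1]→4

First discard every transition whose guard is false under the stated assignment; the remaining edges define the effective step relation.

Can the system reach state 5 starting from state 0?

After dropping false guards: 15 live edges.
Layer 0: {0}
Layer 1: {7}  total {0,7}
Layer 2: {3,4}  total {0,3,4,7}
Layer 3: {2}  total {0,2,3,4,7}
Layer 4: {1,8}  total {0,1,2,3,4,7,8}
Reach set: {0,1,2,3,4,7,8}

Answer: UNREACHABLE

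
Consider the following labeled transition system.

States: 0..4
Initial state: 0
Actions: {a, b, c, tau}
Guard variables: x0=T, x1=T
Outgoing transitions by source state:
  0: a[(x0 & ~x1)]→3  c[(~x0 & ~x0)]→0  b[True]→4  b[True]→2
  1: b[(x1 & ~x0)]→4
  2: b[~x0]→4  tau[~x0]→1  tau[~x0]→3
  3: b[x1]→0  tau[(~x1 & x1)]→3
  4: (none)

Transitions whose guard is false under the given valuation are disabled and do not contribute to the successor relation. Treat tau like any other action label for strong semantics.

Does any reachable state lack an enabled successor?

Answer: DEADLOCK at state 2

Trace:
R = {0,2,4}
  0: b→2  b→4  [deg 2]
  2: ∅  [STUCK]
  4: ∅  [STUCK]
witness 2: b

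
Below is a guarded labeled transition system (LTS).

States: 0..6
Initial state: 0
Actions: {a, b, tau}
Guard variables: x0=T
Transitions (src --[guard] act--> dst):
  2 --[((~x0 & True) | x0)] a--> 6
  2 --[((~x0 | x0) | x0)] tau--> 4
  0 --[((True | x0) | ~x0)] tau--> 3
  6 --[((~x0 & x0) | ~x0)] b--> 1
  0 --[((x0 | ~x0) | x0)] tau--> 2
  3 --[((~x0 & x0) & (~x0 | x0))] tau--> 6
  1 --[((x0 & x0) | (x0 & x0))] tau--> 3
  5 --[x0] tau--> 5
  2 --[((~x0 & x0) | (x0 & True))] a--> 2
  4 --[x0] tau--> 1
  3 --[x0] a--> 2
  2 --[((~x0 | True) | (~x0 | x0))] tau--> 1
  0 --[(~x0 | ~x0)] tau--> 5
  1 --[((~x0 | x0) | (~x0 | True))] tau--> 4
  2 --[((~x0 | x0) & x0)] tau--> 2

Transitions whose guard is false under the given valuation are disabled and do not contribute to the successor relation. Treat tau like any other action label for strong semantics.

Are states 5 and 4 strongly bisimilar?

Answer: NOT BISIMILAR

Analysis:
Compute ~ classes (split until stable):
  round 0: {{0,1,2,3,4,5,6}}
  round 1: {{0,1,4,5},{2},{3},{6}}
  round 2: {{0},{1},{2},{3},{4,5},{6}}
  round 3: {{0},{1},{2},{3},{4},{5},{6}}
stable after 4 split(s): 7 block(s)
5∈{5}, 4∈{4}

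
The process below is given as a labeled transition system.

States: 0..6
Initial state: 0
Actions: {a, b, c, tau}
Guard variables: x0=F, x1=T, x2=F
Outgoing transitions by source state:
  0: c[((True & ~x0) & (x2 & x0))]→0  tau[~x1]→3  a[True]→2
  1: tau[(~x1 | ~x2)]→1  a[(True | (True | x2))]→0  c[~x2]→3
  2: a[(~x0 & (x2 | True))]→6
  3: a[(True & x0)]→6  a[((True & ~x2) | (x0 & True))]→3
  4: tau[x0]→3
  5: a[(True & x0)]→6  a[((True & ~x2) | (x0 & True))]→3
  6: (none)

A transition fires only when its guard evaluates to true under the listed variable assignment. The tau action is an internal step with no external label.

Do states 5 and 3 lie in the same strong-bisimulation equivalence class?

Refine partition for ~:
  round 0: {{0,1,2,3,4,5,6}}
  round 1: {{0,2,3,5},{1},{4,6}}
  round 2: {{0,3,5},{1},{2},{4,6}}
  round 3: {{0},{1},{2},{3,5},{4,6}}
Fixed point at round 4; 5 class(es).
[5]={3,5}  [3]={3,5}

Answer: BISIMILAR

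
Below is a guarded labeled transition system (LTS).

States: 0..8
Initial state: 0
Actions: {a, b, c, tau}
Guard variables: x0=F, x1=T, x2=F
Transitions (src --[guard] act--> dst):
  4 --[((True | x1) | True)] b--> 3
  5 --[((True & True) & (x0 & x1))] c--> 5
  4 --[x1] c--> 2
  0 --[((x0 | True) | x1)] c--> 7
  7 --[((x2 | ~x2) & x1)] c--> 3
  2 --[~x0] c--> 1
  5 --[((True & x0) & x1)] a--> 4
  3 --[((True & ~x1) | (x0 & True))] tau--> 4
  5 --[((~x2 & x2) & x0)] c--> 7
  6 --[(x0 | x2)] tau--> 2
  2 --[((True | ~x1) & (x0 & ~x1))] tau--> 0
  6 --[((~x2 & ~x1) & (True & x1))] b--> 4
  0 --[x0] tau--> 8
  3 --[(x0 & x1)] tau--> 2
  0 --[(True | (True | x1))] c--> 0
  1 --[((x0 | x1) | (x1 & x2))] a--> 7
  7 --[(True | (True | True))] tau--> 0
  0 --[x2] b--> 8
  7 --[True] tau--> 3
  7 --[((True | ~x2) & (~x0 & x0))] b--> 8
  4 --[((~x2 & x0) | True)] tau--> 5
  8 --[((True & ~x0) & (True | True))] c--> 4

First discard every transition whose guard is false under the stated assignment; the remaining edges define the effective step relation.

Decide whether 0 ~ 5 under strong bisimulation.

Answer: NOT BISIMILAR

Trace:
Compute ~ classes (split until stable):
  P[0] = {{0,1,2,3,4,5,6,7,8}}
  P[1] = {{0,2,8},{1},{3,5,6},{4},{7}}
  P[2] = {{0},{1},{2},{3,5,6},{4},{7},{8}}
Fixed point at round 3; 7 class(es).
class of 0: {0}; class of 5: {3,5,6}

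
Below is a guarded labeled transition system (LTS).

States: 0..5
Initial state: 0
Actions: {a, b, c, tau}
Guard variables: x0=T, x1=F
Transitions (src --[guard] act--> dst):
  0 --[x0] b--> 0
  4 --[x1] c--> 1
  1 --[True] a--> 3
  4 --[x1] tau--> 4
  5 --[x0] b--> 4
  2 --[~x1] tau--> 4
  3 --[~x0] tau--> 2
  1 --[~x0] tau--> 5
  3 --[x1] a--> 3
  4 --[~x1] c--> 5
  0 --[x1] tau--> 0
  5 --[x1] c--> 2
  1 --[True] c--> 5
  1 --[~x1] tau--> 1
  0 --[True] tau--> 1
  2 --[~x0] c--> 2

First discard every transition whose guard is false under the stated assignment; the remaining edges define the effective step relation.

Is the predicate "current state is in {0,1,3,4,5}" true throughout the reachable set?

Answer: INVARIANT HOLDS

Trace:
Inv-set: {0,1,3,4,5}
Reach set: {0,1,3,4,5}
  0: ok
  1: ok
  3: ok
  4: ok
  5: ok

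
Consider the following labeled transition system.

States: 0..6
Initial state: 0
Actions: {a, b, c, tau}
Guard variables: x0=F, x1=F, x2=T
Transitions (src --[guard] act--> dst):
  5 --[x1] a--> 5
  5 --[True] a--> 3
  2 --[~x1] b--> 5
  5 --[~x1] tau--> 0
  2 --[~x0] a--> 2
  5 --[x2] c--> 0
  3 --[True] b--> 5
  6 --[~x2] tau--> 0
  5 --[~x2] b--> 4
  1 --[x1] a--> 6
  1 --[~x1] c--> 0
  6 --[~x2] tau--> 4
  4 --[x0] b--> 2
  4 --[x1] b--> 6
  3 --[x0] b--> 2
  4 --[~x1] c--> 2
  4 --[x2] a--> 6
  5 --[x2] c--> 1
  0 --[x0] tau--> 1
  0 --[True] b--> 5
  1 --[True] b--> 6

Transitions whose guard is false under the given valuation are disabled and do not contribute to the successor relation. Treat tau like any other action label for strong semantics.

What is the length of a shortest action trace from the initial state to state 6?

Answer: 3

Analysis:
Layered search for 6:
  L0 = {0}
  L1 = {5}
  L2 = {1,3}
  L3 = {6}
6 enters at depth 3; path b·c·b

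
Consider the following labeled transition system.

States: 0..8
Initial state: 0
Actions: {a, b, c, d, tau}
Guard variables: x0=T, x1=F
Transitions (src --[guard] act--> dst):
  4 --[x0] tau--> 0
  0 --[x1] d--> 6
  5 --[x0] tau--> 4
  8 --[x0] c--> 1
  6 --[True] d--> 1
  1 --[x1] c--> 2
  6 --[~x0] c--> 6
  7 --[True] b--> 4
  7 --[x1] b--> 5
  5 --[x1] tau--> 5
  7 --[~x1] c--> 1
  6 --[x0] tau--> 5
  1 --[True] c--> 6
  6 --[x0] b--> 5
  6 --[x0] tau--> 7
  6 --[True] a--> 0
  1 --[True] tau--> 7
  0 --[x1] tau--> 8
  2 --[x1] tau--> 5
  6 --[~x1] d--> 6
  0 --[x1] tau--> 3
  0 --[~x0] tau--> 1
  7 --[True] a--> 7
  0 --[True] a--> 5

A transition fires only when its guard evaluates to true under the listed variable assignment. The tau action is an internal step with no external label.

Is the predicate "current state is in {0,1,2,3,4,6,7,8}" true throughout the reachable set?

Answer: INVARIANT VIOLATED at state 5

Working:
Inv-set: {0,1,2,3,4,6,7,8}
R = {0,4,5}
  0: safe
  4: safe
  5: outside
reach 5 via a — violates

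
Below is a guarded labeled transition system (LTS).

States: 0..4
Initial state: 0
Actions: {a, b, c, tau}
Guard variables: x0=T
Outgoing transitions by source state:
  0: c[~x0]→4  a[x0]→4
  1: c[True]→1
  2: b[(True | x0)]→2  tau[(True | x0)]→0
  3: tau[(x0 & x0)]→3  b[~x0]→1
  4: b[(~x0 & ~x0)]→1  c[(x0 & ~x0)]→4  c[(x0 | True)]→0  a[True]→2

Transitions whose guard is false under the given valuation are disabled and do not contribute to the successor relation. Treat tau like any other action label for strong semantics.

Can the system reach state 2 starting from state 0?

Answer: REACHABLE

Trace:
7 transition(s) survive guard evaluation.
Layer 0: {0}
Layer 1: {4}  total {0,4}
Layer 2: {2}  total {0,2,4}
R = {0,2,4}
witness 2: a·a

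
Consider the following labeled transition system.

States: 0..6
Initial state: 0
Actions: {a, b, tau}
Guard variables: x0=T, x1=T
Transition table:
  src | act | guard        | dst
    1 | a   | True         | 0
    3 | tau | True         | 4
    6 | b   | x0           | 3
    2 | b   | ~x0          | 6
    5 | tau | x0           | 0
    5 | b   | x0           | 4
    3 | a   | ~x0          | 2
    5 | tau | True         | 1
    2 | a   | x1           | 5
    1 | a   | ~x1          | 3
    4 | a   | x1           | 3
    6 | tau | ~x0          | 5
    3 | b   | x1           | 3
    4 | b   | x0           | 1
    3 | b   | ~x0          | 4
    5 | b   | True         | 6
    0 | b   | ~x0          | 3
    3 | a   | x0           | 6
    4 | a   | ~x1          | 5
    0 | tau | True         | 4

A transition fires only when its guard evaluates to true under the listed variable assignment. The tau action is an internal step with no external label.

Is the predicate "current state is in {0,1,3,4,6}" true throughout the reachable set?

Answer: INVARIANT HOLDS

Working:
Inv-set: {0,1,3,4,6}
R = {0,1,3,4,6}
  0: safe
  1: safe
  3: safe
  4: safe
  6: safe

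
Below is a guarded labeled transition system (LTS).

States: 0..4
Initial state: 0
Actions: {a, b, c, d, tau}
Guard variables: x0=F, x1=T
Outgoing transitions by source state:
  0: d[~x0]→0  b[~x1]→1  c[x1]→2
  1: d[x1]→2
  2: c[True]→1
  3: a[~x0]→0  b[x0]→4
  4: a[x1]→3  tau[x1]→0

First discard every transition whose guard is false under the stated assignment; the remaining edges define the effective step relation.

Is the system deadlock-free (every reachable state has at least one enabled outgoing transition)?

Answer: DEADLOCK-FREE

Trace:
Reachable = {0,1,2}
  0: c→2  d→0  [2 exit(s)]
  1: d→2  [1 exit(s)]
  2: c→1  [1 exit(s)]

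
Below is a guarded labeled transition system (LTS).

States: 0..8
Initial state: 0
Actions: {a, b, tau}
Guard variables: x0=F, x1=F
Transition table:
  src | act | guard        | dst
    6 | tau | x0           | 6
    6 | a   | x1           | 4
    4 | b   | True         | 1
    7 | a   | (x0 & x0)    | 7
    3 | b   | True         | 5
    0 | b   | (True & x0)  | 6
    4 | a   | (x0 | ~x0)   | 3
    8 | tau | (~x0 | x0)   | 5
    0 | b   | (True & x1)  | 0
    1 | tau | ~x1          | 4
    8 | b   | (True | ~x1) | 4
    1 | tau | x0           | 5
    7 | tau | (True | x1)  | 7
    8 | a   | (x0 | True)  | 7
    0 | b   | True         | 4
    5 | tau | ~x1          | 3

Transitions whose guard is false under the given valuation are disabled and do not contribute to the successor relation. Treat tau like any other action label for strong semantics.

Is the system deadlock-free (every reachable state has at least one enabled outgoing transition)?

R = {0,1,3,4,5}
  0: b→4  [1 exit(s)]
  1: tau→4  [1 exit(s)]
  3: b→5  [1 exit(s)]
  4: a→3  b→1  [2 exit(s)]
  5: tau→3  [1 exit(s)]

Answer: DEADLOCK-FREE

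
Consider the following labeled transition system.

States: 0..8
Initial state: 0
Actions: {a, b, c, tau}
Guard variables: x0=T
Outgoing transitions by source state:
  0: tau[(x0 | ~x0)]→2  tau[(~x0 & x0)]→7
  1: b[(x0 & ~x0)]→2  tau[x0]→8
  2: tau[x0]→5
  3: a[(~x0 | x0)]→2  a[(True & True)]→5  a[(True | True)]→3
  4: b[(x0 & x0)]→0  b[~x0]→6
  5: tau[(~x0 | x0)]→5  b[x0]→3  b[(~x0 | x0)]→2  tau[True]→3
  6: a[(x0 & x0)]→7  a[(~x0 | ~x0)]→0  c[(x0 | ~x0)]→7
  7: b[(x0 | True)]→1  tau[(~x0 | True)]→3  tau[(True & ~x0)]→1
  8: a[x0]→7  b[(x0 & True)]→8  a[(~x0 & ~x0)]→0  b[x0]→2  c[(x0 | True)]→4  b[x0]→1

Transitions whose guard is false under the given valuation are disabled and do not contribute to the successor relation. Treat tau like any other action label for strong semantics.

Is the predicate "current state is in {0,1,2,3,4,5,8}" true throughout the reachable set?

Safe = {0,1,2,3,4,5,8}
R = {0,2,3,5}
  0: ok
  2: ok
  3: ok
  5: ok

Answer: INVARIANT HOLDS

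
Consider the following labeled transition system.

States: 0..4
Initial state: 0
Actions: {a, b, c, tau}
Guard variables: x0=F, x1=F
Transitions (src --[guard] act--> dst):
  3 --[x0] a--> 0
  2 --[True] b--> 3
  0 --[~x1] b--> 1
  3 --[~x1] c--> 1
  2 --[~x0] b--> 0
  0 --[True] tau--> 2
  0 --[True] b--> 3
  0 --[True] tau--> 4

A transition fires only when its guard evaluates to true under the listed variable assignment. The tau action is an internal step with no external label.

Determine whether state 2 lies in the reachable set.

Guard filter leaves 7 enabled edge(s).
L0 = {0}
L1 = {1,2,3,4}  now seen {0,1,2,3,4}
Reachable = {0,1,2,3,4}
trace reaching 2: tau

Answer: REACHABLE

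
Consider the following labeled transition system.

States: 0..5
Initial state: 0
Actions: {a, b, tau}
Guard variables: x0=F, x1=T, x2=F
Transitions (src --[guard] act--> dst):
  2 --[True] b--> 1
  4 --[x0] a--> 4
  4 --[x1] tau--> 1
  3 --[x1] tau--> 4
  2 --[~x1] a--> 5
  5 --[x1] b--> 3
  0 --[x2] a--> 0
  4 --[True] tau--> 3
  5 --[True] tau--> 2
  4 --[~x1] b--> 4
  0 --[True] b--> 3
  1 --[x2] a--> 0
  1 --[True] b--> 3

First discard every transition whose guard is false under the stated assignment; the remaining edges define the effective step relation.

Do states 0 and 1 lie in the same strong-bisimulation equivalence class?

Answer: BISIMILAR

Working:
Bisimulation quotient by refinement:
  P[0] = {{0,1,2,3,4,5}}
  P[1] = {{0,1,2},{3,4},{5}}
  P[2] = {{0,1},{2},{3},{4},{5}}
stable after 3 split(s): 5 block(s)
0∈{0,1}, 1∈{0,1}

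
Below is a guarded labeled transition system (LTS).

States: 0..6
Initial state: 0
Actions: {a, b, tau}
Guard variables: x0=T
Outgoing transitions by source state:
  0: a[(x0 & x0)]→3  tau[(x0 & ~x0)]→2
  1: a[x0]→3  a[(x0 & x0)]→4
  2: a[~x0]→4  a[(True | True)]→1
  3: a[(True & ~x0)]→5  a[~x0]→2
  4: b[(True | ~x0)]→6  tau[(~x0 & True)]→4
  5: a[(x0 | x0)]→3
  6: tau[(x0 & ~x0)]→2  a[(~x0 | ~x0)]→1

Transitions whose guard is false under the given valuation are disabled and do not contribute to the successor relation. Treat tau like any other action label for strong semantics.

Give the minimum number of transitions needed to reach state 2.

Layered search for 2:
  depth 0: {0}
  depth 1: {3}
2 never appears.

Answer: UNREACHABLE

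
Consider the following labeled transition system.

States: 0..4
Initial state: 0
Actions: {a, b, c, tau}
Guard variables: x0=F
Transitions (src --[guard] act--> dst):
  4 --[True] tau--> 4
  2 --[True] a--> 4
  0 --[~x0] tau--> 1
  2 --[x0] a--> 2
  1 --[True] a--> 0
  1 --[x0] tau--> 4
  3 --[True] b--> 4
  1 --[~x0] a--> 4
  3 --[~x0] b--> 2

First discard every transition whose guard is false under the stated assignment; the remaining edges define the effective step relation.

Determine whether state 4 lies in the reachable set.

Answer: REACHABLE

Analysis:
After dropping false guards: 7 live edges.
Layer 0: {0}
Layer 1: {1}  total {0,1}
Layer 2: {4}  total {0,1,4}
Reachable = {0,1,4}
witness 4: tau·a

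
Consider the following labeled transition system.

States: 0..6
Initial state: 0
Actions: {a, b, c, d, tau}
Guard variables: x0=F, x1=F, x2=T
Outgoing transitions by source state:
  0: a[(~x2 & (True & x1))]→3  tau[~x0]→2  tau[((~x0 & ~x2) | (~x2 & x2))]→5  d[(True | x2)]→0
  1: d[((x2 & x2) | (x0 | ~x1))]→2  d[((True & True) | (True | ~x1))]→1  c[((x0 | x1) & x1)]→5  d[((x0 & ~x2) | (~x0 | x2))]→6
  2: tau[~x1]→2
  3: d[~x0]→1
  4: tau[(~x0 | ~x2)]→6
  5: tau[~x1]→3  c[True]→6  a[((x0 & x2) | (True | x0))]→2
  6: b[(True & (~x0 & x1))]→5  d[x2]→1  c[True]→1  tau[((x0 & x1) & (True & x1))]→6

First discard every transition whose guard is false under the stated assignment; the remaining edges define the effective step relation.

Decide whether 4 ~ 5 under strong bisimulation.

Answer: NOT BISIMILAR

Analysis:
Bisimulation quotient by refinement:
  round 0: {{0,1,2,3,4,5,6}}
  round 1: {{0},{1,3},{2,4},{5},{6}}
  round 2: {{0},{1},{2},{3},{4},{5},{6}}
7 equivalence class(es) (converged in 3)
class of 4: {4}; class of 5: {5}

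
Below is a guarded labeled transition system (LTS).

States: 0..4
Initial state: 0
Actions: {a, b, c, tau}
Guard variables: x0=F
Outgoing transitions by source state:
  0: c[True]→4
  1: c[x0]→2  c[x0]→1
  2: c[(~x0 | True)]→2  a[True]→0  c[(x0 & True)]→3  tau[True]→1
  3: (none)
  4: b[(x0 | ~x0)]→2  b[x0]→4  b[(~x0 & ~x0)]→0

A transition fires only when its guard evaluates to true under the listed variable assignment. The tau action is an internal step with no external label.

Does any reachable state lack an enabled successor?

R = {0,1,2,4}
  0: c→4  [1 exit(s)]
  1: ∅  [deadlock]
  2: a→0  c→2  tau→1  [3 exit(s)]
  4: b→0  b→2  [2 exit(s)]
witness 1: c·b·tau

Answer: DEADLOCK at state 1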